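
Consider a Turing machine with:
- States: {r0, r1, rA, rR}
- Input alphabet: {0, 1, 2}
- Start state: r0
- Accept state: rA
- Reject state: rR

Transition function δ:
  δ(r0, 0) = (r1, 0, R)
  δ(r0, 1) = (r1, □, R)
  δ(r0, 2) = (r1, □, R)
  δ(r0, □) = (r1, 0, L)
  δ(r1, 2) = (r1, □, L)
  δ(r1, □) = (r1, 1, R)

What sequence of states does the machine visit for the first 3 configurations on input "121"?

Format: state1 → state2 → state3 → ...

Execution trace:
Initial: [r0]121
Step 1: δ(r0, 1) = (r1, □, R) → □[r1]21
Step 2: δ(r1, 2) = (r1, □, L) → [r1]□□1

State sequence: r0 → r1 → r1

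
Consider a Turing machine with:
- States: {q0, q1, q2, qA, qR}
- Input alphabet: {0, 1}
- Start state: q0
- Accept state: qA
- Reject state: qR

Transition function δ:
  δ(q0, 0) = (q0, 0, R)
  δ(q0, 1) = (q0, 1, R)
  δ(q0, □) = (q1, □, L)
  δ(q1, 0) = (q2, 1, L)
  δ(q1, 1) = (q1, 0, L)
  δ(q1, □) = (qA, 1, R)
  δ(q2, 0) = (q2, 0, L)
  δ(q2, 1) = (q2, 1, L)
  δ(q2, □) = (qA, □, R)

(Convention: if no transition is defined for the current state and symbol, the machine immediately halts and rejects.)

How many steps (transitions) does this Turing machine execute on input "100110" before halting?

Execution trace:
Initial: [q0]100110
Step 1: δ(q0, 1) = (q0, 1, R) → 1[q0]00110
Step 2: δ(q0, 0) = (q0, 0, R) → 10[q0]0110
Step 3: δ(q0, 0) = (q0, 0, R) → 100[q0]110
Step 4: δ(q0, 1) = (q0, 1, R) → 1001[q0]10
Step 5: δ(q0, 1) = (q0, 1, R) → 10011[q0]0
Step 6: δ(q0, 0) = (q0, 0, R) → 100110[q0]□
Step 7: δ(q0, □) = (q1, □, L) → 10011[q1]0□
Step 8: δ(q1, 0) = (q2, 1, L) → 1001[q2]11□
Step 9: δ(q2, 1) = (q2, 1, L) → 100[q2]111□
Step 10: δ(q2, 1) = (q2, 1, L) → 10[q2]0111□
Step 11: δ(q2, 0) = (q2, 0, L) → 1[q2]00111□
Step 12: δ(q2, 0) = (q2, 0, L) → [q2]100111□
Step 13: δ(q2, 1) = (q2, 1, L) → [q2]□100111□
Step 14: δ(q2, □) = (qA, □, R) → □[qA]100111□

The machine reaches the accept state qA and halts.

The machine executed 14 steps before halting.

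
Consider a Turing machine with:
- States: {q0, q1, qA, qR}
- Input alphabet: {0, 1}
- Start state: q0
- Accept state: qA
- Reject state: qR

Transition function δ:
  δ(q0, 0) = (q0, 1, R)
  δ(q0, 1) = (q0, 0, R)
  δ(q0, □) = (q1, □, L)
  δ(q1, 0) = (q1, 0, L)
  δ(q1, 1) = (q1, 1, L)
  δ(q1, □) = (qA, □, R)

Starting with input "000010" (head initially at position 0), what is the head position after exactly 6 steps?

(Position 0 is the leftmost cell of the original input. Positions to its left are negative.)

Execution trace (head position shown):
Step 0: [q0]000010  (head at position 0)
Step 1: move right → 1[q0]00010  (head at position 1)
Step 2: move right → 11[q0]0010  (head at position 2)
Step 3: move right → 111[q0]010  (head at position 3)
Step 4: move right → 1111[q0]10  (head at position 4)
Step 5: move right → 11110[q0]0  (head at position 5)
Step 6: move right → 111101[q0]□  (head at position 6)

After 6 steps, the head is at position 6.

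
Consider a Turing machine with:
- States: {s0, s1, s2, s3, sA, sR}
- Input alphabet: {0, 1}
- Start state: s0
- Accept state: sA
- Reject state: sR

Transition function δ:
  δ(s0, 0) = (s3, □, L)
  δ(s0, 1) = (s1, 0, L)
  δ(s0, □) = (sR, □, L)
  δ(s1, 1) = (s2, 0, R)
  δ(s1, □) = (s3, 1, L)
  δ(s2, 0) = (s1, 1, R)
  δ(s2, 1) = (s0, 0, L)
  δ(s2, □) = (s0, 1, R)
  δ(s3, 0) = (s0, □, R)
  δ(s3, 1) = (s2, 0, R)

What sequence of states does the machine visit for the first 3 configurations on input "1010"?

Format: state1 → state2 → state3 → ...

Execution trace:
Initial: [s0]1010
Step 1: δ(s0, 1) = (s1, 0, L) → [s1]□0010
Step 2: δ(s1, □) = (s3, 1, L) → [s3]□10010

No transition is defined for δ(s3, □). By convention the machine halts and rejects.

State sequence: s0 → s1 → s3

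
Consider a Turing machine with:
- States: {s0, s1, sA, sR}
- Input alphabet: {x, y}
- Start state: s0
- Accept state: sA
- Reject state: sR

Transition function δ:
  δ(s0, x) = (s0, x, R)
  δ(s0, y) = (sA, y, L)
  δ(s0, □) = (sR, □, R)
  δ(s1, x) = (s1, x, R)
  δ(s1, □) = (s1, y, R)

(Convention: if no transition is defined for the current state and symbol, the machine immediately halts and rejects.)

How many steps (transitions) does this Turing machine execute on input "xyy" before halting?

Execution trace:
Initial: [s0]xyy
Step 1: δ(s0, x) = (s0, x, R) → x[s0]yy
Step 2: δ(s0, y) = (sA, y, L) → [sA]xyy

The machine reaches the accept state sA and halts.

The machine executed 2 steps before halting.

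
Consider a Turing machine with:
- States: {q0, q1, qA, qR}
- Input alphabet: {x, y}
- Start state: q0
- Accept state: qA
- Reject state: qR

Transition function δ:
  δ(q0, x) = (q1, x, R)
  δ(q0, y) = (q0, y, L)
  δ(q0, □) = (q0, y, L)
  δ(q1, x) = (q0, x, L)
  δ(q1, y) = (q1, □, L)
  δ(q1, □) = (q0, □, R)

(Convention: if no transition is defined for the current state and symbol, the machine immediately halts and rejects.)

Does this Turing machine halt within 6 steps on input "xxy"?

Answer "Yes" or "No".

Execution trace:
Initial: [q0]xxy
Step 1: δ(q0, x) = (q1, x, R) → x[q1]xy
Step 2: δ(q1, x) = (q0, x, L) → [q0]xxy
Step 3: δ(q0, x) = (q1, x, R) → x[q1]xy
Step 4: δ(q1, x) = (q0, x, L) → [q0]xxy
Step 5: δ(q0, x) = (q1, x, R) → x[q1]xy
Step 6: δ(q1, x) = (q0, x, L) → [q0]xxy

The machine has not reached a halting state after 6 steps.
The machine did not halt within the 6-step bound.

Answer: No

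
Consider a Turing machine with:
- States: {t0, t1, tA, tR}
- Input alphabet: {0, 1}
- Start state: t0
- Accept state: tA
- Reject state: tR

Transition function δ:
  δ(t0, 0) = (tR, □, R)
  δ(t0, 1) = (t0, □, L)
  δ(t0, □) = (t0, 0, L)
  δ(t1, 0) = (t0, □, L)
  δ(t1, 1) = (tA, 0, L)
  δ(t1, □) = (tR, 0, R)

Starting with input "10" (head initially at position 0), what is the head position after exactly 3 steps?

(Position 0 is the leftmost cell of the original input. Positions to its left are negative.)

Execution trace (head position shown):
Step 0: [t0]10  (head at position 0)
Step 1: move left → [t0]□□0  (head at position -1)
Step 2: move left → [t0]□0□0  (head at position -2)
Step 3: move left → [t0]□00□0  (head at position -3)

After 3 steps, the head is at position -3.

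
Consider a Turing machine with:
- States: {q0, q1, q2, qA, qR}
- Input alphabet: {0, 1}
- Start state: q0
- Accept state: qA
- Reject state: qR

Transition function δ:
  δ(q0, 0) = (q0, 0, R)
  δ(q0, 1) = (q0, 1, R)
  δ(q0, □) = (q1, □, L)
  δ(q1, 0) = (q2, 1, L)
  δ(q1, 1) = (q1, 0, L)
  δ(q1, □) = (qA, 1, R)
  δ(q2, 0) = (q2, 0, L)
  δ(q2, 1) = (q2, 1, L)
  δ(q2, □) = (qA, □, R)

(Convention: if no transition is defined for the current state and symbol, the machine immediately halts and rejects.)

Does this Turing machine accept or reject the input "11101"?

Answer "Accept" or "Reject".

Execution trace:
Initial: [q0]11101
Step 1: δ(q0, 1) = (q0, 1, R) → 1[q0]1101
Step 2: δ(q0, 1) = (q0, 1, R) → 11[q0]101
Step 3: δ(q0, 1) = (q0, 1, R) → 111[q0]01
Step 4: δ(q0, 0) = (q0, 0, R) → 1110[q0]1
Step 5: δ(q0, 1) = (q0, 1, R) → 11101[q0]□
Step 6: δ(q0, □) = (q1, □, L) → 1110[q1]1□
Step 7: δ(q1, 1) = (q1, 0, L) → 111[q1]00□
Step 8: δ(q1, 0) = (q2, 1, L) → 11[q2]110□
Step 9: δ(q2, 1) = (q2, 1, L) → 1[q2]1110□
Step 10: δ(q2, 1) = (q2, 1, L) → [q2]11110□
Step 11: δ(q2, 1) = (q2, 1, L) → [q2]□11110□
Step 12: δ(q2, □) = (qA, □, R) → □[qA]11110□

The machine reaches the accept state qA and halts.

Answer: Accept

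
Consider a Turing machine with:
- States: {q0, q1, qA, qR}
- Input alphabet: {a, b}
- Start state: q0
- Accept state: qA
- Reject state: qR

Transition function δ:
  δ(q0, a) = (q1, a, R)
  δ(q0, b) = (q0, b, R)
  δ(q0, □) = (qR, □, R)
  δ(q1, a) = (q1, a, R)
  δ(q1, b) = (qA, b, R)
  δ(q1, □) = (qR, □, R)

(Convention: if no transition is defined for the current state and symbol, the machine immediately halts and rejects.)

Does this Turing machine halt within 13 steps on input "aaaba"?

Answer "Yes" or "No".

Execution trace:
Initial: [q0]aaaba
Step 1: δ(q0, a) = (q1, a, R) → a[q1]aaba
Step 2: δ(q1, a) = (q1, a, R) → aa[q1]aba
Step 3: δ(q1, a) = (q1, a, R) → aaa[q1]ba
Step 4: δ(q1, b) = (qA, b, R) → aaab[qA]a

The machine reaches the accept state qA and halts.
The machine halted after 4 steps (within the 13-step bound).

Answer: Yes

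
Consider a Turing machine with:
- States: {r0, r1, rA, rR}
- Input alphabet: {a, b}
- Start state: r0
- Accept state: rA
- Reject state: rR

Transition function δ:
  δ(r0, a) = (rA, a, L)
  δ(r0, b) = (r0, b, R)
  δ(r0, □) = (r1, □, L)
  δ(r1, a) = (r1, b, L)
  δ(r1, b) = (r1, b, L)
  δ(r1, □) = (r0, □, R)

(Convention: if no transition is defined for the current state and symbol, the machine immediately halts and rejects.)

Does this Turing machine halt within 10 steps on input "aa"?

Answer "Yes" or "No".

Execution trace:
Initial: [r0]aa
Step 1: δ(r0, a) = (rA, a, L) → [rA]□aa

The machine reaches the accept state rA and halts.
The machine halted after 1 step (within the 10-step bound).

Answer: Yes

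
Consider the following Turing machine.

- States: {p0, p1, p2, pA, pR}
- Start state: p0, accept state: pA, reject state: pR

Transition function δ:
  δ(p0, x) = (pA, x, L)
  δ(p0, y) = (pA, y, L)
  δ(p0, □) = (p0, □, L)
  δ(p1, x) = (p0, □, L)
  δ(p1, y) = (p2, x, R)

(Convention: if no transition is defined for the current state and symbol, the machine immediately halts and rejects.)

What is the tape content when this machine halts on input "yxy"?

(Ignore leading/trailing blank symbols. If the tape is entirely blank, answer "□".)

Execution trace:
Initial: [p0]yxy
Step 1: δ(p0, y) = (pA, y, L) → [pA]□yxy

The machine reaches the accept state pA and halts.

Final tape (ignoring leading/trailing blanks): yxy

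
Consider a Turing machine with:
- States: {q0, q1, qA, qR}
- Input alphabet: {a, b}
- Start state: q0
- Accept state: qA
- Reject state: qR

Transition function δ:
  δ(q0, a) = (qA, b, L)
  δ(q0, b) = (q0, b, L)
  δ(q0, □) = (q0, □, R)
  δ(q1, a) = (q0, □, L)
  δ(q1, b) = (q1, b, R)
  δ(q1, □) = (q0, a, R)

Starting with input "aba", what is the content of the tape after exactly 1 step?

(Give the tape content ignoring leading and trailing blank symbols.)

Execution trace:
Initial: [q0]aba
Step 1: δ(q0, a) = (qA, b, L) → [qA]□bba

The machine reaches the accept state qA and halts.

After 1 step, the tape (ignoring leading/trailing blanks) is: bba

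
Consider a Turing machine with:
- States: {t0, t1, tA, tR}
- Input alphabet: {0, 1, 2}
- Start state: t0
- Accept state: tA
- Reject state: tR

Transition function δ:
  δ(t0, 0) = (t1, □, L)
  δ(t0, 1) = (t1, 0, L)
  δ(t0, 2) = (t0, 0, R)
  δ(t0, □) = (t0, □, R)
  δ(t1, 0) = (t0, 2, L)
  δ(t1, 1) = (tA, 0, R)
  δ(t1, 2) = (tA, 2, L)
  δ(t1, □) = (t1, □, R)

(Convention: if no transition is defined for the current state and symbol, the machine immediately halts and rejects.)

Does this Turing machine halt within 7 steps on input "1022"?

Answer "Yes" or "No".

Execution trace:
Initial: [t0]1022
Step 1: δ(t0, 1) = (t1, 0, L) → [t1]□0022
Step 2: δ(t1, □) = (t1, □, R) → □[t1]0022
Step 3: δ(t1, 0) = (t0, 2, L) → [t0]□2022
Step 4: δ(t0, □) = (t0, □, R) → □[t0]2022
Step 5: δ(t0, 2) = (t0, 0, R) → □0[t0]022
Step 6: δ(t0, 0) = (t1, □, L) → □[t1]0□22
Step 7: δ(t1, 0) = (t0, 2, L) → [t0]□2□22

The machine has not reached a halting state after 7 steps.
The machine did not halt within the 7-step bound.

Answer: No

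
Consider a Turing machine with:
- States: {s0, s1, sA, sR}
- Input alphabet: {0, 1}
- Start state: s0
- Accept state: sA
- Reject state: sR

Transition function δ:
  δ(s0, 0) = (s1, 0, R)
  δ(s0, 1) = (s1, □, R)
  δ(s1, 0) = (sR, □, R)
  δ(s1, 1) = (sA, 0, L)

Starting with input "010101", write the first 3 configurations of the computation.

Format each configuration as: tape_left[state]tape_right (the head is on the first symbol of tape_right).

Transitions applied:
Step 1: δ(s0, 0) = (s1, 0, R)
Step 2: δ(s1, 1) = (sA, 0, L)

The first 3 configurations are:
[s0]010101 ⊢ 0[s1]10101 ⊢ [sA]000101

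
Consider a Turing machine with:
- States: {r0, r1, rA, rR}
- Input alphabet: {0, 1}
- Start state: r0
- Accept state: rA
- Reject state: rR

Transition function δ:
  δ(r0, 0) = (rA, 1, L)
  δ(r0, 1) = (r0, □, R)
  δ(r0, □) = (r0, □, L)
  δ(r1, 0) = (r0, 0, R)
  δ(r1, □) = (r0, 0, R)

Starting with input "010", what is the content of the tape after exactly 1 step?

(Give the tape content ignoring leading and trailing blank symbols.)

Execution trace:
Initial: [r0]010
Step 1: δ(r0, 0) = (rA, 1, L) → [rA]□110

The machine reaches the accept state rA and halts.

After 1 step, the tape (ignoring leading/trailing blanks) is: 110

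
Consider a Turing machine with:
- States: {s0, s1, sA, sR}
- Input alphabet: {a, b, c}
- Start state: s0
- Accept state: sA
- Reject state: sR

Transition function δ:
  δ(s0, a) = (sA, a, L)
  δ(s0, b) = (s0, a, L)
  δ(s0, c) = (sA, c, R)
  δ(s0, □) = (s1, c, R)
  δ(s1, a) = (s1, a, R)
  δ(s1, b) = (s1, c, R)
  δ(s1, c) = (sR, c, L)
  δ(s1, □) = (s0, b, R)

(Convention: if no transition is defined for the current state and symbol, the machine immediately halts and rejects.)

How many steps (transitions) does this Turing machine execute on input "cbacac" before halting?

Execution trace:
Initial: [s0]cbacac
Step 1: δ(s0, c) = (sA, c, R) → c[sA]bacac

The machine reaches the accept state sA and halts.

The machine executed 1 step before halting.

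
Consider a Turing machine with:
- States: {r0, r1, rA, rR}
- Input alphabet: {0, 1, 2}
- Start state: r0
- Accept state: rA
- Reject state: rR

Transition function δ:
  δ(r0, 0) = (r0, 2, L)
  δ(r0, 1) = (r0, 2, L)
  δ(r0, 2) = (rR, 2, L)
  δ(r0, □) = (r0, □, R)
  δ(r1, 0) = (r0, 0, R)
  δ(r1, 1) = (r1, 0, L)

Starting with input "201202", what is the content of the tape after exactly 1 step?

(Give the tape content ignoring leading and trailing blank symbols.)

Execution trace:
Initial: [r0]201202
Step 1: δ(r0, 2) = (rR, 2, L) → [rR]□201202

The machine reaches the reject state rR and halts.

After 1 step, the tape (ignoring leading/trailing blanks) is: 201202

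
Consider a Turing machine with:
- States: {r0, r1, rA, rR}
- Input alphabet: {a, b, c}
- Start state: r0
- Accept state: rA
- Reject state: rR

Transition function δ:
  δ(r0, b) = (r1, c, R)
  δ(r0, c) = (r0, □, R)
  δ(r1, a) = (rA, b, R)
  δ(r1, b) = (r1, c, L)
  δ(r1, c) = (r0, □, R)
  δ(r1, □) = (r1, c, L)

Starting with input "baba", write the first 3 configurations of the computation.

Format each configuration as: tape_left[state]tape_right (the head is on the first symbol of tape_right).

Transitions applied:
Step 1: δ(r0, b) = (r1, c, R)
Step 2: δ(r1, a) = (rA, b, R)

The first 3 configurations are:
[r0]baba ⊢ c[r1]aba ⊢ cb[rA]ba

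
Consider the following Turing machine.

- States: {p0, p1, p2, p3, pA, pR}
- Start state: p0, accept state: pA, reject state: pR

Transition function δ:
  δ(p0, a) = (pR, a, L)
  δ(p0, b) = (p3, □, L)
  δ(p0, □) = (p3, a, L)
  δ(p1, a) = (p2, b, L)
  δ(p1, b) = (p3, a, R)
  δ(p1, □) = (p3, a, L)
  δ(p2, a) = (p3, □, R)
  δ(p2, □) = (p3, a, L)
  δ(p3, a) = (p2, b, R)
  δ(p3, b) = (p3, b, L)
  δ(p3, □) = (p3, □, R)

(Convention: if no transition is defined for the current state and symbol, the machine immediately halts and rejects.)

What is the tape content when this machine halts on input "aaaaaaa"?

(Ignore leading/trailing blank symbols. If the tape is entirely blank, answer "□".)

Execution trace:
Initial: [p0]aaaaaaa
Step 1: δ(p0, a) = (pR, a, L) → [pR]□aaaaaaa

The machine reaches the reject state pR and halts.

Final tape (ignoring leading/trailing blanks): aaaaaaa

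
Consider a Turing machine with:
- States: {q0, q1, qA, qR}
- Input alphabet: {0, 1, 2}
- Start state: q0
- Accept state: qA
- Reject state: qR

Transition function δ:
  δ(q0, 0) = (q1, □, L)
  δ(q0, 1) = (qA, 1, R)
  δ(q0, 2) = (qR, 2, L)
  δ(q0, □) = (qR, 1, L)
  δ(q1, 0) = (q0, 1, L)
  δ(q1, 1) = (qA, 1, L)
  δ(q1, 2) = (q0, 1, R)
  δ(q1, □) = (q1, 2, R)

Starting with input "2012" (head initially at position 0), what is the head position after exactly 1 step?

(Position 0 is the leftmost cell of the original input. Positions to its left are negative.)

Execution trace (head position shown):
Step 0: [q0]2012  (head at position 0)
Step 1: move left → [qR]□2012  (head at position -1)

After 1 step, the head is at position -1.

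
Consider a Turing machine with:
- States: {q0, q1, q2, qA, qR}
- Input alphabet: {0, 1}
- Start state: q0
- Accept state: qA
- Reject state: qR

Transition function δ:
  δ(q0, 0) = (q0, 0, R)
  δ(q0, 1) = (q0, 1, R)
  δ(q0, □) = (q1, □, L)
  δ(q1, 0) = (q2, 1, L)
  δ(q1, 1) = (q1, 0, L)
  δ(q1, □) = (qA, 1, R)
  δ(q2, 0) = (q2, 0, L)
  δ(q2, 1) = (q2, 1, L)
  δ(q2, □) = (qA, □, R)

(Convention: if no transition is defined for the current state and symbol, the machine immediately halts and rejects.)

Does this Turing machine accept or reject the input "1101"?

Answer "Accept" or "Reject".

Execution trace:
Initial: [q0]1101
Step 1: δ(q0, 1) = (q0, 1, R) → 1[q0]101
Step 2: δ(q0, 1) = (q0, 1, R) → 11[q0]01
Step 3: δ(q0, 0) = (q0, 0, R) → 110[q0]1
Step 4: δ(q0, 1) = (q0, 1, R) → 1101[q0]□
Step 5: δ(q0, □) = (q1, □, L) → 110[q1]1□
Step 6: δ(q1, 1) = (q1, 0, L) → 11[q1]00□
Step 7: δ(q1, 0) = (q2, 1, L) → 1[q2]110□
Step 8: δ(q2, 1) = (q2, 1, L) → [q2]1110□
Step 9: δ(q2, 1) = (q2, 1, L) → [q2]□1110□
Step 10: δ(q2, □) = (qA, □, R) → □[qA]1110□

The machine reaches the accept state qA and halts.

Answer: Accept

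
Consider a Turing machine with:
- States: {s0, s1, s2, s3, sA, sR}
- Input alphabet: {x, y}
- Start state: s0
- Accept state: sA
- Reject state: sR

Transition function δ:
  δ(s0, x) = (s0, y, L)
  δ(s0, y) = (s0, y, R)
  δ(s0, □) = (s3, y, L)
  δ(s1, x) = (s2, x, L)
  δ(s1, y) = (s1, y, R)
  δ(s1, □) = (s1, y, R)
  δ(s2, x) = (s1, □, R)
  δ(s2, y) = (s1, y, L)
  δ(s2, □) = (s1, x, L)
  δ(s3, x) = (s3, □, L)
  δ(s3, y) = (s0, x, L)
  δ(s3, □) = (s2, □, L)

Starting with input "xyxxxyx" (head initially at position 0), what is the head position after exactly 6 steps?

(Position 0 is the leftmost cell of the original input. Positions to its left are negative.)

Execution trace (head position shown):
Step 0: [s0]xyxxxyx  (head at position 0)
Step 1: move left → [s0]□yyxxxyx  (head at position -1)
Step 2: move left → [s3]□yyyxxxyx  (head at position -2)
Step 3: move left → [s2]□□yyyxxxyx  (head at position -3)
Step 4: move left → [s1]□x□yyyxxxyx  (head at position -4)
Step 5: move right → y[s1]x□yyyxxxyx  (head at position -3)
Step 6: move left → [s2]yx□yyyxxxyx  (head at position -4)

After 6 steps, the head is at position -4.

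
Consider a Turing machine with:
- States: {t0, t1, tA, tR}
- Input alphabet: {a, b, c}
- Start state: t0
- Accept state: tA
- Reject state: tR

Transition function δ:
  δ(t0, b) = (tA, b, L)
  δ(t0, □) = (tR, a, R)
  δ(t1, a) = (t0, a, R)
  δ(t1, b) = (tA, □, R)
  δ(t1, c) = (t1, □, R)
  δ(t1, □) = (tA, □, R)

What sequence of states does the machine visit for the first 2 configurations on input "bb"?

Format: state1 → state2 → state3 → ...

Execution trace:
Initial: [t0]bb
Step 1: δ(t0, b) = (tA, b, L) → [tA]□bb

The machine reaches the accept state tA and halts.

State sequence: t0 → tA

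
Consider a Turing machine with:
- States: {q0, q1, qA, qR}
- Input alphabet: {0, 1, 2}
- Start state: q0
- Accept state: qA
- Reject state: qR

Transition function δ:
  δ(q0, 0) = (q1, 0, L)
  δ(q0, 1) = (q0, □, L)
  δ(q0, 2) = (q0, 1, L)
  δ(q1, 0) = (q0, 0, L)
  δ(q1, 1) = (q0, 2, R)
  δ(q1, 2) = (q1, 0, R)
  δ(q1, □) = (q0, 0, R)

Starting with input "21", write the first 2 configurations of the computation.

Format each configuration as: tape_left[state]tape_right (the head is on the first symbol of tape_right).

Transitions applied:
Step 1: δ(q0, 2) = (q0, 1, L)

The first 2 configurations are:
[q0]21 ⊢ [q0]□11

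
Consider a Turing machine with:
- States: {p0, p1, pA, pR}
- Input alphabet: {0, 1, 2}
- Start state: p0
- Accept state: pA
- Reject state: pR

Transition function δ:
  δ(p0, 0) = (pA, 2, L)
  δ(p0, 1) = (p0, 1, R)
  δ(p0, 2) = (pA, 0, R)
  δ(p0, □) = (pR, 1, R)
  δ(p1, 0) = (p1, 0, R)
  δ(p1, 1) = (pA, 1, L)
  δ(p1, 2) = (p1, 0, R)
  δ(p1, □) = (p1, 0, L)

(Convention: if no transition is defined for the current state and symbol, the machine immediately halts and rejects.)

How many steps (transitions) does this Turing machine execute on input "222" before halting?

Execution trace:
Initial: [p0]222
Step 1: δ(p0, 2) = (pA, 0, R) → 0[pA]22

The machine reaches the accept state pA and halts.

The machine executed 1 step before halting.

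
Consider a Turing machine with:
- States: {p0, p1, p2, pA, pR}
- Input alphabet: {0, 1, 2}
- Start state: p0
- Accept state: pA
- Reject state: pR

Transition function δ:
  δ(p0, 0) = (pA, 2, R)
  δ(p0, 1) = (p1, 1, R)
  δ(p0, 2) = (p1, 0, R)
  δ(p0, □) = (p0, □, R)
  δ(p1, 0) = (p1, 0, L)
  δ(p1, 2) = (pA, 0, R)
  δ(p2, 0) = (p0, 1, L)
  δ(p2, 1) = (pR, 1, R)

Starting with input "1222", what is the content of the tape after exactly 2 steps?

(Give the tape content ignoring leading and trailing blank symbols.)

Execution trace:
Initial: [p0]1222
Step 1: δ(p0, 1) = (p1, 1, R) → 1[p1]222
Step 2: δ(p1, 2) = (pA, 0, R) → 10[pA]22

The machine reaches the accept state pA and halts.

After 2 steps, the tape (ignoring leading/trailing blanks) is: 1022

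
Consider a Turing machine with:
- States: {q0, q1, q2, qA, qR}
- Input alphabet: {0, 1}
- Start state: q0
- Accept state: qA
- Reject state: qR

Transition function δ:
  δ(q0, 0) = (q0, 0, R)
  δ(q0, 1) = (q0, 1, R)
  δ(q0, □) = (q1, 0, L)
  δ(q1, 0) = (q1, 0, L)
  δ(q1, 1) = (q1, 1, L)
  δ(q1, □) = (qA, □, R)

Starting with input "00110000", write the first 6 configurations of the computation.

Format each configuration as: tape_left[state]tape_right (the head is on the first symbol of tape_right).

Transitions applied:
Step 1: δ(q0, 0) = (q0, 0, R)
Step 2: δ(q0, 0) = (q0, 0, R)
Step 3: δ(q0, 1) = (q0, 1, R)
Step 4: δ(q0, 1) = (q0, 1, R)
Step 5: δ(q0, 0) = (q0, 0, R)

The first 6 configurations are:
[q0]00110000 ⊢ 0[q0]0110000 ⊢ 00[q0]110000 ⊢ 001[q0]10000 ⊢ 0011[q0]0000 ⊢ 00110[q0]000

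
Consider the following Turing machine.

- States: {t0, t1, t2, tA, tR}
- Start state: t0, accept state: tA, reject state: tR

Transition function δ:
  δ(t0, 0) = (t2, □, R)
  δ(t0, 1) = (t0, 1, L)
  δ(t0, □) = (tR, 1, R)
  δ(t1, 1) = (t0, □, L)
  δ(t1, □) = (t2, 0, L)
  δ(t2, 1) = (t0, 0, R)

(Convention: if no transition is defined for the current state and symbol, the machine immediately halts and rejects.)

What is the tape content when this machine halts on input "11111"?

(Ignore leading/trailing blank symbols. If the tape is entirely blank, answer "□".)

Execution trace:
Initial: [t0]11111
Step 1: δ(t0, 1) = (t0, 1, L) → [t0]□11111
Step 2: δ(t0, □) = (tR, 1, R) → 1[tR]11111

The machine reaches the reject state tR and halts.

Final tape (ignoring leading/trailing blanks): 111111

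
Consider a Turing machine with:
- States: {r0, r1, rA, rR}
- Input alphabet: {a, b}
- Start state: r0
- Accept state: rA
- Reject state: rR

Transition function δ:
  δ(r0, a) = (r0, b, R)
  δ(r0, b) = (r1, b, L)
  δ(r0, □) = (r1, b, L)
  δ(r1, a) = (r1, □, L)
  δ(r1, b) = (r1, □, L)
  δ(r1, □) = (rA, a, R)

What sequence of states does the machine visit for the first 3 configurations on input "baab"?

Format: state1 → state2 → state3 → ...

Execution trace:
Initial: [r0]baab
Step 1: δ(r0, b) = (r1, b, L) → [r1]□baab
Step 2: δ(r1, □) = (rA, a, R) → a[rA]baab

The machine reaches the accept state rA and halts.

State sequence: r0 → r1 → rA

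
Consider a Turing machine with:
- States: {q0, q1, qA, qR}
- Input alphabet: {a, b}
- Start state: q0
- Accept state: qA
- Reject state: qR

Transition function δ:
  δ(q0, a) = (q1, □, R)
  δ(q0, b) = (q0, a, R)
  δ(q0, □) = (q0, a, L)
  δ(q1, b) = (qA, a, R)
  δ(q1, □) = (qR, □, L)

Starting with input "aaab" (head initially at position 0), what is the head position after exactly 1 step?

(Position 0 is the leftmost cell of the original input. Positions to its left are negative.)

Execution trace (head position shown):
Step 0: [q0]aaab  (head at position 0)
Step 1: move right → □[q1]aab  (head at position 1)

After 1 step, the head is at position 1.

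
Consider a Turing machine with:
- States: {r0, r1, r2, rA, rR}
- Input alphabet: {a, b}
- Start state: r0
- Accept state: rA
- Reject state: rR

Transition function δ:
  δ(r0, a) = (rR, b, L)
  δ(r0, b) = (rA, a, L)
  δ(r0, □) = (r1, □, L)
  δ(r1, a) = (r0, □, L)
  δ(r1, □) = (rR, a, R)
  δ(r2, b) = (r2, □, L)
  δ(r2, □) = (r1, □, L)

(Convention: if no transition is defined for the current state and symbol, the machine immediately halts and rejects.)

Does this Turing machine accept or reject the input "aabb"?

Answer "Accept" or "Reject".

Execution trace:
Initial: [r0]aabb
Step 1: δ(r0, a) = (rR, b, L) → [rR]□babb

The machine reaches the reject state rR and halts.

Answer: Reject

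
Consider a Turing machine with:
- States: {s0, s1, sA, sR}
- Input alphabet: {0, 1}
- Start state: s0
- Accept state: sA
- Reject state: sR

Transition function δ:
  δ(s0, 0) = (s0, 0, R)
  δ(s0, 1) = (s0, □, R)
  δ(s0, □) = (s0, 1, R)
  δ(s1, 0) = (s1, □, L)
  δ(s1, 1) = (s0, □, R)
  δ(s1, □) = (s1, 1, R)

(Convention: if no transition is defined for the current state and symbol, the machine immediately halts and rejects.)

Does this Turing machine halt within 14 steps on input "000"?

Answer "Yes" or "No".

Execution trace:
Initial: [s0]000
Step 1: δ(s0, 0) = (s0, 0, R) → 0[s0]00
Step 2: δ(s0, 0) = (s0, 0, R) → 00[s0]0
Step 3: δ(s0, 0) = (s0, 0, R) → 000[s0]□
Step 4: δ(s0, □) = (s0, 1, R) → 0001[s0]□
Step 5: δ(s0, □) = (s0, 1, R) → 00011[s0]□
Step 6: δ(s0, □) = (s0, 1, R) → 000111[s0]□
Step 7: δ(s0, □) = (s0, 1, R) → 0001111[s0]□
Step 8: δ(s0, □) = (s0, 1, R) → 00011111[s0]□
Step 9: δ(s0, □) = (s0, 1, R) → 000111111[s0]□
Step 10: δ(s0, □) = (s0, 1, R) → 0001111111[s0]□
Step 11: δ(s0, □) = (s0, 1, R) → 00011111111[s0]□
Step 12: δ(s0, □) = (s0, 1, R) → 000111111111[s0]□
Step 13: δ(s0, □) = (s0, 1, R) → 0001111111111[s0]□
Step 14: δ(s0, □) = (s0, 1, R) → 00011111111111[s0]□

The machine has not reached a halting state after 14 steps.
The machine did not halt within the 14-step bound.

Answer: No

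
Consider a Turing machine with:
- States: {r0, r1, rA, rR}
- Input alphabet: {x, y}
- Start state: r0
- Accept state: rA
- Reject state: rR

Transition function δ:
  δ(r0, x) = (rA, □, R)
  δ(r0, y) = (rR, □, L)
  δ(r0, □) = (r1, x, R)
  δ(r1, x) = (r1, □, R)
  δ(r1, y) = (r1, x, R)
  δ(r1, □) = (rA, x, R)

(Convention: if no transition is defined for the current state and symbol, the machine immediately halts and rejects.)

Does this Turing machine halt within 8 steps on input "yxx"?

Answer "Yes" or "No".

Execution trace:
Initial: [r0]yxx
Step 1: δ(r0, y) = (rR, □, L) → [rR]□□xx

The machine reaches the reject state rR and halts.
The machine halted after 1 step (within the 8-step bound).

Answer: Yes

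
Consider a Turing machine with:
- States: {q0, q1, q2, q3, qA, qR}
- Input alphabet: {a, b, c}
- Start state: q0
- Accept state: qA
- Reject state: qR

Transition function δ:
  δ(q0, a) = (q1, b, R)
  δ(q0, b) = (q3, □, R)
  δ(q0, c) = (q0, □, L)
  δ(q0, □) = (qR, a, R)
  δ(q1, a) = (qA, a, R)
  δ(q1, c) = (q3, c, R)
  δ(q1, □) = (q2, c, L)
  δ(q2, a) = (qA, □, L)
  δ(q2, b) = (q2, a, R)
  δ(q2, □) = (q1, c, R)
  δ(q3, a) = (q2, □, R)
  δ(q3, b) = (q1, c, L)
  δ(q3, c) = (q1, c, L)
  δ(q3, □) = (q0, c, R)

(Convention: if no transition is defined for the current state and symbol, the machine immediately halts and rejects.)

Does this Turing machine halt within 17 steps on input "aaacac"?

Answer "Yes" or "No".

Execution trace:
Initial: [q0]aaacac
Step 1: δ(q0, a) = (q1, b, R) → b[q1]aacac
Step 2: δ(q1, a) = (qA, a, R) → ba[qA]acac

The machine reaches the accept state qA and halts.
The machine halted after 2 steps (within the 17-step bound).

Answer: Yes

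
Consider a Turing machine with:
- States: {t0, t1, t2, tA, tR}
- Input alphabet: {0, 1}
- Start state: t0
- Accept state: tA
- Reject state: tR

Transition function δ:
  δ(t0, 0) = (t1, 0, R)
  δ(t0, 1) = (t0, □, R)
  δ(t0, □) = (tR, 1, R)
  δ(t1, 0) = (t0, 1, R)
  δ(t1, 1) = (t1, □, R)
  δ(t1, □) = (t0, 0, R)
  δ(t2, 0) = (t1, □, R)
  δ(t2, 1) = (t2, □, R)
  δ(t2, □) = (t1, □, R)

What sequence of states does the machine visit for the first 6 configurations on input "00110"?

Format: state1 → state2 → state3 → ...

Execution trace:
Initial: [t0]00110
Step 1: δ(t0, 0) = (t1, 0, R) → 0[t1]0110
Step 2: δ(t1, 0) = (t0, 1, R) → 01[t0]110
Step 3: δ(t0, 1) = (t0, □, R) → 01□[t0]10
Step 4: δ(t0, 1) = (t0, □, R) → 01□□[t0]0
Step 5: δ(t0, 0) = (t1, 0, R) → 01□□0[t1]□

State sequence: t0 → t1 → t0 → t0 → t0 → t1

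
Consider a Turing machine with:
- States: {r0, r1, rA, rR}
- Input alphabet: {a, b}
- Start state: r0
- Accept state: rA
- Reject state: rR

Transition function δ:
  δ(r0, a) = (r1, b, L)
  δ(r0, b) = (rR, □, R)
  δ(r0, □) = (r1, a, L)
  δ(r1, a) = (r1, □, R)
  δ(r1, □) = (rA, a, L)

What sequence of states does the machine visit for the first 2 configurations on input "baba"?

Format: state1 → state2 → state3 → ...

Execution trace:
Initial: [r0]baba
Step 1: δ(r0, b) = (rR, □, R) → □[rR]aba

The machine reaches the reject state rR and halts.

State sequence: r0 → rR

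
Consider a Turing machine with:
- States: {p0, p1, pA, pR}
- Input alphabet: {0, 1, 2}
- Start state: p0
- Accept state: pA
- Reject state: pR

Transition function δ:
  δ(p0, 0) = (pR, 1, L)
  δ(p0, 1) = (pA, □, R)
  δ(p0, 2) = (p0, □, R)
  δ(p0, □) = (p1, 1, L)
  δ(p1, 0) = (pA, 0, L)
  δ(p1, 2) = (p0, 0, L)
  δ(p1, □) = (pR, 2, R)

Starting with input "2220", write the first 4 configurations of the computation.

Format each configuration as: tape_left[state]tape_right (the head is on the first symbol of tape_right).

Transitions applied:
Step 1: δ(p0, 2) = (p0, □, R)
Step 2: δ(p0, 2) = (p0, □, R)
Step 3: δ(p0, 2) = (p0, □, R)

The first 4 configurations are:
[p0]2220 ⊢ □[p0]220 ⊢ □□[p0]20 ⊢ □□□[p0]0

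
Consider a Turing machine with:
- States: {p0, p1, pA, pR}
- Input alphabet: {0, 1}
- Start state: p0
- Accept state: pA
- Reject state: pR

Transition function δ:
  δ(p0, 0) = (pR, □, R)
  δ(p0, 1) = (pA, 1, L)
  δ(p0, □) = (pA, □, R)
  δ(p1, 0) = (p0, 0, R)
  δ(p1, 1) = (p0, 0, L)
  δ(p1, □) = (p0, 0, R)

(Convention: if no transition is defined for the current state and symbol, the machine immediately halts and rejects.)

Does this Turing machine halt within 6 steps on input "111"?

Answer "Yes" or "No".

Execution trace:
Initial: [p0]111
Step 1: δ(p0, 1) = (pA, 1, L) → [pA]□111

The machine reaches the accept state pA and halts.
The machine halted after 1 step (within the 6-step bound).

Answer: Yes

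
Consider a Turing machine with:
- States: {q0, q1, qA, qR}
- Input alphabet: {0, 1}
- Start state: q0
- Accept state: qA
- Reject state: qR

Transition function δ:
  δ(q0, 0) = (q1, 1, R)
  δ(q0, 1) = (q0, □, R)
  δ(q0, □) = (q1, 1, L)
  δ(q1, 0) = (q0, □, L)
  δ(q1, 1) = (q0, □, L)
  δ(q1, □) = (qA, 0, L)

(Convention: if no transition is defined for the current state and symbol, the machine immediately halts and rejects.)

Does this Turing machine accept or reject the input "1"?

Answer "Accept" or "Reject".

Execution trace:
Initial: [q0]1
Step 1: δ(q0, 1) = (q0, □, R) → □[q0]□
Step 2: δ(q0, □) = (q1, 1, L) → [q1]□1
Step 3: δ(q1, □) = (qA, 0, L) → [qA]□01

The machine reaches the accept state qA and halts.

Answer: Accept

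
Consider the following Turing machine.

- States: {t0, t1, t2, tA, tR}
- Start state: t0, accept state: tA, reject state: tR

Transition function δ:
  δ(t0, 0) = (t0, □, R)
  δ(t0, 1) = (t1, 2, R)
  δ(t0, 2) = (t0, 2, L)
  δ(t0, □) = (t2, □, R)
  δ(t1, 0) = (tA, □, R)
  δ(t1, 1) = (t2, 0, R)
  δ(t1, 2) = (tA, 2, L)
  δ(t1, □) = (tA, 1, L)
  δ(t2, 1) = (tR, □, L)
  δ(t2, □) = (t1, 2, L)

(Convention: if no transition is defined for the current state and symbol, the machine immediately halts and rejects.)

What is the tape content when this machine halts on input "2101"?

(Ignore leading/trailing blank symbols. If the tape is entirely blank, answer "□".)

Execution trace:
Initial: [t0]2101
Step 1: δ(t0, 2) = (t0, 2, L) → [t0]□2101
Step 2: δ(t0, □) = (t2, □, R) → □[t2]2101

No transition is defined for δ(t2, 2). By convention the machine halts and rejects.

Final tape (ignoring leading/trailing blanks): 2101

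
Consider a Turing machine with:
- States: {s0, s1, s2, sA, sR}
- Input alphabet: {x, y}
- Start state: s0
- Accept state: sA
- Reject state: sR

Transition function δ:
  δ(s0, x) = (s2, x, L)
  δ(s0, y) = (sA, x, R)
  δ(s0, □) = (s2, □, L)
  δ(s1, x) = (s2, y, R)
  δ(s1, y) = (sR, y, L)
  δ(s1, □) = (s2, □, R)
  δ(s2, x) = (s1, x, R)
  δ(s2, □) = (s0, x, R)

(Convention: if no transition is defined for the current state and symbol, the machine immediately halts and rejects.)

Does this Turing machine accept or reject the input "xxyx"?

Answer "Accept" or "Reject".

Execution trace:
Initial: [s0]xxyx
Step 1: δ(s0, x) = (s2, x, L) → [s2]□xxyx
Step 2: δ(s2, □) = (s0, x, R) → x[s0]xxyx
Step 3: δ(s0, x) = (s2, x, L) → [s2]xxxyx
Step 4: δ(s2, x) = (s1, x, R) → x[s1]xxyx
Step 5: δ(s1, x) = (s2, y, R) → xy[s2]xyx
Step 6: δ(s2, x) = (s1, x, R) → xyx[s1]yx
Step 7: δ(s1, y) = (sR, y, L) → xy[sR]xyx

The machine reaches the reject state sR and halts.

Answer: Reject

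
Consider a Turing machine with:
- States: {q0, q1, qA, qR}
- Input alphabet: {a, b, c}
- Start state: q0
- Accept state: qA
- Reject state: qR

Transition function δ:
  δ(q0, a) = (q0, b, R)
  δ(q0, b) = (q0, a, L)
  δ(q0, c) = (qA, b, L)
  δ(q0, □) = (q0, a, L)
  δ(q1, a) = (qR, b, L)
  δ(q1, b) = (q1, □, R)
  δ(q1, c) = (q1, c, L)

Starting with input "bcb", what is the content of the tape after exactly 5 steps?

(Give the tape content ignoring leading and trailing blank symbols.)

Execution trace:
Initial: [q0]bcb
Step 1: δ(q0, b) = (q0, a, L) → [q0]□acb
Step 2: δ(q0, □) = (q0, a, L) → [q0]□aacb
Step 3: δ(q0, □) = (q0, a, L) → [q0]□aaacb
Step 4: δ(q0, □) = (q0, a, L) → [q0]□aaaacb
Step 5: δ(q0, □) = (q0, a, L) → [q0]□aaaaacb

After 5 steps, the tape (ignoring leading/trailing blanks) is: aaaaacb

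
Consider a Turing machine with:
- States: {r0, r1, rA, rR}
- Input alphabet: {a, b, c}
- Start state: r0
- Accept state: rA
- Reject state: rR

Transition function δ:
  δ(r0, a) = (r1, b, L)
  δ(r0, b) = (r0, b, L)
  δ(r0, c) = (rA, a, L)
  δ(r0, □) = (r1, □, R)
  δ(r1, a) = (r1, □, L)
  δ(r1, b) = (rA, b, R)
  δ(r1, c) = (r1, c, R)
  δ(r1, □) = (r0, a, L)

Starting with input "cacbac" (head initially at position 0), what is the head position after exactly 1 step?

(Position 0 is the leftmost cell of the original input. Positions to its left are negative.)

Execution trace (head position shown):
Step 0: [r0]cacbac  (head at position 0)
Step 1: move left → [rA]□aacbac  (head at position -1)

After 1 step, the head is at position -1.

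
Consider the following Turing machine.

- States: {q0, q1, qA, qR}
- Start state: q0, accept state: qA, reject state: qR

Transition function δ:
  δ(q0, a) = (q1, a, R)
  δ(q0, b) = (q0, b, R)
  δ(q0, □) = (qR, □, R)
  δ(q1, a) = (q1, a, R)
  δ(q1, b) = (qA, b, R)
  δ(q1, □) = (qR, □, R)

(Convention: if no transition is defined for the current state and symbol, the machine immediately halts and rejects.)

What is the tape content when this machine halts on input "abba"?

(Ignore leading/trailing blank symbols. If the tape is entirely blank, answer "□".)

Execution trace:
Initial: [q0]abba
Step 1: δ(q0, a) = (q1, a, R) → a[q1]bba
Step 2: δ(q1, b) = (qA, b, R) → ab[qA]ba

The machine reaches the accept state qA and halts.

Final tape (ignoring leading/trailing blanks): abba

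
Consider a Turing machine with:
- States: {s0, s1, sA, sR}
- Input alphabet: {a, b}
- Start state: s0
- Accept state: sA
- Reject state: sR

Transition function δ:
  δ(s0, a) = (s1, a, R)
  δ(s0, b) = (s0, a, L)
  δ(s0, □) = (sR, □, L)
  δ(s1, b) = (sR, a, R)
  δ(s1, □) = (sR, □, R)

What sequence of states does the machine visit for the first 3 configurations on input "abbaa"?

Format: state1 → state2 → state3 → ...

Execution trace:
Initial: [s0]abbaa
Step 1: δ(s0, a) = (s1, a, R) → a[s1]bbaa
Step 2: δ(s1, b) = (sR, a, R) → aa[sR]baa

The machine reaches the reject state sR and halts.

State sequence: s0 → s1 → sR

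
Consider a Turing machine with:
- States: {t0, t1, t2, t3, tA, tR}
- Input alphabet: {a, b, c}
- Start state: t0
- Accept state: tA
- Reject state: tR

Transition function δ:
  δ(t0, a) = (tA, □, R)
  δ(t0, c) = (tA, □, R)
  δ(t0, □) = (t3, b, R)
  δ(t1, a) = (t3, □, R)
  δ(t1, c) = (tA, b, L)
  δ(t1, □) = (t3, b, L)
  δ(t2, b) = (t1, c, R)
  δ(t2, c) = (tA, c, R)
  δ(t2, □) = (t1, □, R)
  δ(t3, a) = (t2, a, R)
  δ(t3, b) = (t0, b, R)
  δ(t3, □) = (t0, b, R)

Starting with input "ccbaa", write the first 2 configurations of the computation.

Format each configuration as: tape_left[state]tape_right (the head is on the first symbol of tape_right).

Transitions applied:
Step 1: δ(t0, c) = (tA, □, R)

The first 2 configurations are:
[t0]ccbaa ⊢ □[tA]cbaa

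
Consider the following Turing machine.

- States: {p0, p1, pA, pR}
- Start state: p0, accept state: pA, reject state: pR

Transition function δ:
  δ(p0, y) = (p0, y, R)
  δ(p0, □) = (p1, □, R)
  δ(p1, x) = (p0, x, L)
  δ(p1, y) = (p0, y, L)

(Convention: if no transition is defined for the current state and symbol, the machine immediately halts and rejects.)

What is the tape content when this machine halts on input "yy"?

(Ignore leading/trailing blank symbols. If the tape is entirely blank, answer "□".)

Execution trace:
Initial: [p0]yy
Step 1: δ(p0, y) = (p0, y, R) → y[p0]y
Step 2: δ(p0, y) = (p0, y, R) → yy[p0]□
Step 3: δ(p0, □) = (p1, □, R) → yy□[p1]□

No transition is defined for δ(p1, □). By convention the machine halts and rejects.

Final tape (ignoring leading/trailing blanks): yy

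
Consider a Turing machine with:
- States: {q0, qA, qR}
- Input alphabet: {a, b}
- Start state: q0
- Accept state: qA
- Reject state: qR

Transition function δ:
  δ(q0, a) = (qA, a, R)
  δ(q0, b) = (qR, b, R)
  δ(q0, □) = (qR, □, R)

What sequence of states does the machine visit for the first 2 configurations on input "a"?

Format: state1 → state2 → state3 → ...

Execution trace:
Initial: [q0]a
Step 1: δ(q0, a) = (qA, a, R) → a[qA]□

The machine reaches the accept state qA and halts.

State sequence: q0 → qA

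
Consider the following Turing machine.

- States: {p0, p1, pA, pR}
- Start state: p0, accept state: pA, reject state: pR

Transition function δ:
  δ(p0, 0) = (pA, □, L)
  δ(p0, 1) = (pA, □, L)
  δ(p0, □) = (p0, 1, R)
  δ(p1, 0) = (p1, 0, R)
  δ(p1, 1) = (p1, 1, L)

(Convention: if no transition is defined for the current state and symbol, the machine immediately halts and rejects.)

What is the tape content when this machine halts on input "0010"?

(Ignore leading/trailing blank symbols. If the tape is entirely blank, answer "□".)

Execution trace:
Initial: [p0]0010
Step 1: δ(p0, 0) = (pA, □, L) → [pA]□□010

The machine reaches the accept state pA and halts.

Final tape (ignoring leading/trailing blanks): 010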